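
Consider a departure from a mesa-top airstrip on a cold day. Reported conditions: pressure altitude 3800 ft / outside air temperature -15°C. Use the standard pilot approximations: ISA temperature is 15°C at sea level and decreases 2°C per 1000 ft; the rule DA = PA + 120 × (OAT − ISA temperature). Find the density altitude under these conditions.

ISA temperature at 3800 ft = 15 − 2 × (3800/1000) = 7.4°C.
ISA deviation = -15 − 7.4 = -22.4°C.
Density altitude = 3800 + 120 × (-22.4) = 3800 + (-2688) = 1112 ft.

1112 ft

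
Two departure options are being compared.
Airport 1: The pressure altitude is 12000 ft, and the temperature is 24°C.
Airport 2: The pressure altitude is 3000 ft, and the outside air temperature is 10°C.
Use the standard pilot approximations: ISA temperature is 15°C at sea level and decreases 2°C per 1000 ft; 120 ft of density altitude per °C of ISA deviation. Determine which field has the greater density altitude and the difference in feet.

Airport 1 by 12840 ft

Airport 1: ISA temp = -9°C, deviation +33°C, DA = 12000 + 120 × 33 = 15960 ft.
Airport 2: ISA temp = 9°C, deviation +1°C, DA = 3000 + 120 × 1 = 3120 ft.
Airport 1 is higher by 15960 − 3120 = 12840 ft.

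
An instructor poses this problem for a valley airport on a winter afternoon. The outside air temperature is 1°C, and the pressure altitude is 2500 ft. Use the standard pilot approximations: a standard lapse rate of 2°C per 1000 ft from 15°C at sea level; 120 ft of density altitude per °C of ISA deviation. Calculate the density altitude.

1420 ft

ISA temperature at 2500 ft = 15 − 2 × (2500/1000) = 10°C.
ISA deviation = 1 − 10 = -9°C.
Density altitude = 2500 + 120 × (-9) = 2500 + (-1080) = 1420 ft.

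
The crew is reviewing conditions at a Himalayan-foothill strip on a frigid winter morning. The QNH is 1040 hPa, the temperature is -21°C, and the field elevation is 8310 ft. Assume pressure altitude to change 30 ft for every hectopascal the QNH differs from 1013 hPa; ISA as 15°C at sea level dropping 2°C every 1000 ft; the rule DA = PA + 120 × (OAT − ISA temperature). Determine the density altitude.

4980 ft

Pressure altitude = 8310 + (1013 − 1040) × 30 = 8310 + (-810) = 7500 ft.
ISA temperature at 7500 ft = 15 − 2 × (7500/1000) = 0°C.
ISA deviation = -21 − 0 = -21°C.
Density altitude = 7500 + 120 × (-21) = 4980 ft.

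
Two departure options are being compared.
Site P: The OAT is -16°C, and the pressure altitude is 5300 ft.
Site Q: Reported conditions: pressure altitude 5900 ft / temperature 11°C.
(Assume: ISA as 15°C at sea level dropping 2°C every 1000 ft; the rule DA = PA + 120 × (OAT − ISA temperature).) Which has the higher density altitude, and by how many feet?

Site Q by 3984 ft

Site P: ISA temp = 4.4°C, deviation -20.4°C, DA = 5300 + 120 × (-20.4) = 2852 ft.
Site Q: ISA temp = 3.2°C, deviation +7.8°C, DA = 5900 + 120 × 7.8 = 6836 ft.
Site Q is higher by 6836 − 2852 = 3984 ft.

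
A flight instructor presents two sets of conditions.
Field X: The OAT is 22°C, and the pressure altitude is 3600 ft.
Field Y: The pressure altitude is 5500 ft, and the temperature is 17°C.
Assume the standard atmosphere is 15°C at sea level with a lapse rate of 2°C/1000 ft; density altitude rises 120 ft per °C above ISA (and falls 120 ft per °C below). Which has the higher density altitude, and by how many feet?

Field Y by 1756 ft

Field X: ISA temp = 7.8°C, deviation +14.2°C, DA = 3600 + 120 × 14.2 = 5304 ft.
Field Y: ISA temp = 4°C, deviation +13°C, DA = 5500 + 120 × 13 = 7060 ft.
Field Y is higher by 7060 − 5304 = 1756 ft.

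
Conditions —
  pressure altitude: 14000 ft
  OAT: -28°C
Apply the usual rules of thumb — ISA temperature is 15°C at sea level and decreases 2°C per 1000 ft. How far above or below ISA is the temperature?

ISA-15°C

ISA temperature at 14000 ft = 15 − 2 × (14000/1000) = -13°C.
Deviation = OAT − ISA = -28 − (-13) = -15°C.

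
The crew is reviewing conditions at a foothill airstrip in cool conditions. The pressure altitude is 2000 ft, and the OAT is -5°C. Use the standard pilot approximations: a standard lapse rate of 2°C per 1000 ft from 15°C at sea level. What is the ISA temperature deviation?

ISA temperature at 2000 ft = 15 − 2 × (2000/1000) = 11°C.
Deviation = OAT − ISA = -5 − 11 = -16°C.

ISA-16°C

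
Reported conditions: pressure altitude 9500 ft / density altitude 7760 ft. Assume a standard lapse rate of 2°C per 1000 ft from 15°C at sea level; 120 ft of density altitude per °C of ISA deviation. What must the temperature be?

Density altitude − pressure altitude = 7760 − 9500 = -1740 ft.
At 120 ft/°C that is an ISA deviation of -1740/120 = -14.5°C.
ISA temperature at 9500 ft = 15 − 2 × (9500/1000) = -4°C.
OAT = ISA + deviation = -4 + (-14.5) = -18.5°C.

-18.5°C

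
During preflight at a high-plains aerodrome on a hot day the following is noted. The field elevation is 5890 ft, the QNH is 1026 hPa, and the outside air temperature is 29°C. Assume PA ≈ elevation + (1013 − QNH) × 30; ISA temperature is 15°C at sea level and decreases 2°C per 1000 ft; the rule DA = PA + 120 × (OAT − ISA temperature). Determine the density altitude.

8500 ft

Pressure altitude = 5890 + (1013 − 1026) × 30 = 5890 + (-390) = 5500 ft.
ISA temperature at 5500 ft = 15 − 2 × (5500/1000) = 4°C.
ISA deviation = 29 − 4 = +25°C.
Density altitude = 5500 + 120 × (25) = 8500 ft.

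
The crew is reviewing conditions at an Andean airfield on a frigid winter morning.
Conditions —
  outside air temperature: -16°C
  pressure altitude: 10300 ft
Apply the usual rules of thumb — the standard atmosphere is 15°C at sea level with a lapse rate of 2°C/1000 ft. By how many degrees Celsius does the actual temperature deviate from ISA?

ISA temperature at 10300 ft = 15 − 2 × (10300/1000) = -5.6°C.
Deviation = OAT − ISA = -16 − (-5.6) = -10.4°C.

ISA-10.4°C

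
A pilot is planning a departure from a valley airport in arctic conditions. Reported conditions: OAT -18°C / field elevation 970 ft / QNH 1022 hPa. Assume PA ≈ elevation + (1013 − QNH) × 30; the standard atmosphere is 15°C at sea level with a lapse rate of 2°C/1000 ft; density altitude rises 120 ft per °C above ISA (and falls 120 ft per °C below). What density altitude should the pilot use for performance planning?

Pressure altitude = 970 + (1013 − 1022) × 30 = 970 + (-270) = 700 ft.
ISA temperature at 700 ft = 15 − 2 × (700/1000) = 13.6°C.
ISA deviation = -18 − 13.6 = -31.6°C.
Density altitude = 700 + 120 × (-31.6) = -3092 ft.

-3092 ft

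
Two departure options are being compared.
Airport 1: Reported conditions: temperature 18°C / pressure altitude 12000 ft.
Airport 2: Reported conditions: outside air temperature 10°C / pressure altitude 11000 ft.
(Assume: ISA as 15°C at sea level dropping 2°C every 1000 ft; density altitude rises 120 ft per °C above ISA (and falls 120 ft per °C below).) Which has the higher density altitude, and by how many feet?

Airport 1 by 2200 ft

Airport 1: ISA temp = -9°C, deviation +27°C, DA = 12000 + 120 × 27 = 15240 ft.
Airport 2: ISA temp = -7°C, deviation +17°C, DA = 11000 + 120 × 17 = 13040 ft.
Airport 1 is higher by 15240 − 13040 = 2200 ft.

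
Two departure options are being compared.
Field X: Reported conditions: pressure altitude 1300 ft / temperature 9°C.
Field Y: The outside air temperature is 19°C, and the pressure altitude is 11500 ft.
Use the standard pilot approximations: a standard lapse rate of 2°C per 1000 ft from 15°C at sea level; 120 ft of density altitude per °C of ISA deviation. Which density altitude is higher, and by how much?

Field X: ISA temp = 12.4°C, deviation -3.4°C, DA = 1300 + 120 × (-3.4) = 892 ft.
Field Y: ISA temp = -8°C, deviation +27°C, DA = 11500 + 120 × 27 = 14740 ft.
Field Y is higher by 14740 − 892 = 13848 ft.

Field Y by 13848 ft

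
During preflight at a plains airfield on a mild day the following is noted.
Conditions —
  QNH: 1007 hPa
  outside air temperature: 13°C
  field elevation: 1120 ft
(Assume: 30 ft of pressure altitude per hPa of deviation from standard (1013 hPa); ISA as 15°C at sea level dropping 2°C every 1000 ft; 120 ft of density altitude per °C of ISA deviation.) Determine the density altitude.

Pressure altitude = 1120 + (1013 − 1007) × 30 = 1120 + (+180) = 1300 ft.
ISA temperature at 1300 ft = 15 − 2 × (1300/1000) = 12.4°C.
ISA deviation = 13 − 12.4 = +0.6°C.
Density altitude = 1300 + 120 × (0.6) = 1372 ft.

1372 ft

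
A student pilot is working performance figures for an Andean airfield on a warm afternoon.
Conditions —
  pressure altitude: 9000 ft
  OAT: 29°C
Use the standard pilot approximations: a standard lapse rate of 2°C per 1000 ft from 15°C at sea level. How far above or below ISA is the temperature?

ISA+32°C

ISA temperature at 9000 ft = 15 − 2 × (9000/1000) = -3°C.
Deviation = OAT − ISA = 29 − (-3) = +32°C.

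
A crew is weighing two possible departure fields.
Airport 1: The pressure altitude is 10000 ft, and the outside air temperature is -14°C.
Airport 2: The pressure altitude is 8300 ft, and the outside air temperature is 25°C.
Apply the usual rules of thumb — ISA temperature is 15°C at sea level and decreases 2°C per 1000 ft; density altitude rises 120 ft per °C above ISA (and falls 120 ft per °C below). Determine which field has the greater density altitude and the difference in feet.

Airport 2 by 2572 ft

Airport 1: ISA temp = -5°C, deviation -9°C, DA = 10000 + 120 × (-9) = 8920 ft.
Airport 2: ISA temp = -1.6°C, deviation +26.6°C, DA = 8300 + 120 × 26.6 = 11492 ft.
Airport 2 is higher by 11492 − 8920 = 2572 ft.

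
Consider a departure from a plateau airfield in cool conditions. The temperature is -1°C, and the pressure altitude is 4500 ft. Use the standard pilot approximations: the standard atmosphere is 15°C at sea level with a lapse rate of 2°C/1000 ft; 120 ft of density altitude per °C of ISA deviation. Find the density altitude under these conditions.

3660 ft

ISA temperature at 4500 ft = 15 − 2 × (4500/1000) = 6°C.
ISA deviation = -1 − 6 = -7°C.
Density altitude = 4500 + 120 × (-7) = 4500 + (-840) = 3660 ft.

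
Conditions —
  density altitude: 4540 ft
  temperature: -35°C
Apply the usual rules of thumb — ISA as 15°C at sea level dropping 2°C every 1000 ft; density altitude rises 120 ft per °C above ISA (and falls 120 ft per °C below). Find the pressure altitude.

8500 ft

DA = PA + 120 × (OAT − (15 − 2·PA/1000)) = PA + 120·OAT − 1800 + 0.24·PA = 1.24·PA + 120·OAT − 1800.
So 1.24·PA = 4540 − 120 × (-35) + 1800 = 10540.
PA = 10540 / 1.24 = 8500 ft.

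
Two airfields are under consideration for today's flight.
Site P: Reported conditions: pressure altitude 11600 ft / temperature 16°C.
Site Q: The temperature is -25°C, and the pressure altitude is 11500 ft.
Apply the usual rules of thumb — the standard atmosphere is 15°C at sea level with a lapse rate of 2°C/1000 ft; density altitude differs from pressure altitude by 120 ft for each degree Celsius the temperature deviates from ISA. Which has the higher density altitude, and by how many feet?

Site P: ISA temp = -8.2°C, deviation +24.2°C, DA = 11600 + 120 × 24.2 = 14504 ft.
Site Q: ISA temp = -8°C, deviation -17°C, DA = 11500 + 120 × (-17) = 9460 ft.
Site P is higher by 14504 − 9460 = 5044 ft.

Site P by 5044 ft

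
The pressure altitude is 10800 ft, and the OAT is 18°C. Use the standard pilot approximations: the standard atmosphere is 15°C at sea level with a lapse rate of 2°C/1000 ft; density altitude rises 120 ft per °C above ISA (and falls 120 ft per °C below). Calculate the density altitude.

13752 ft

ISA temperature at 10800 ft = 15 − 2 × (10800/1000) = -6.6°C.
ISA deviation = 18 − (-6.6) = +24.6°C.
Density altitude = 10800 + 120 × (24.6) = 10800 + (+2952) = 13752 ft.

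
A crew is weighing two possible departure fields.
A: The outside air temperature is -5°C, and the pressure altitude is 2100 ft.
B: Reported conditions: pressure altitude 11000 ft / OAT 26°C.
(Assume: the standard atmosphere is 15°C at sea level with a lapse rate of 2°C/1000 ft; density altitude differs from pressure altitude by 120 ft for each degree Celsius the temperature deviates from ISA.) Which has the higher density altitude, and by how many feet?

B by 14756 ft

A: ISA temp = 10.8°C, deviation -15.8°C, DA = 2100 + 120 × (-15.8) = 204 ft.
B: ISA temp = -7°C, deviation +33°C, DA = 11000 + 120 × 33 = 14960 ft.
B is higher by 14960 − 204 = 14756 ft.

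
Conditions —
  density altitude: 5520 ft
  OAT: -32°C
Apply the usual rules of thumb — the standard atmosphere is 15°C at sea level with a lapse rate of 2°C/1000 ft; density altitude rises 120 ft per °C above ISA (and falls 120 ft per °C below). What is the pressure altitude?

DA = PA + 120 × (OAT − (15 − 2·PA/1000)) = PA + 120·OAT − 1800 + 0.24·PA = 1.24·PA + 120·OAT − 1800.
So 1.24·PA = 5520 − 120 × (-32) + 1800 = 11160.
PA = 11160 / 1.24 = 9000 ft.

9000 ft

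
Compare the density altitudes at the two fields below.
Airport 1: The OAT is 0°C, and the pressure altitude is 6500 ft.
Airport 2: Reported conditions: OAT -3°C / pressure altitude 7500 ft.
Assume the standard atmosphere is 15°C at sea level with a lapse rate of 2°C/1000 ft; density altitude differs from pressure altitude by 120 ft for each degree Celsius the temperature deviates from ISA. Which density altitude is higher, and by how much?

Airport 1: ISA temp = 2°C, deviation -2°C, DA = 6500 + 120 × (-2) = 6260 ft.
Airport 2: ISA temp = 0°C, deviation -3°C, DA = 7500 + 120 × (-3) = 7140 ft.
Airport 2 is higher by 7140 − 6260 = 880 ft.

Airport 2 by 880 ft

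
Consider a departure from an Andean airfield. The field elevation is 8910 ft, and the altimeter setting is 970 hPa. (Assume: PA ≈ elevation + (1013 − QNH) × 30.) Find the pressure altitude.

10200 ft

Pressure correction = (1013 − 970) × 30 = +1290 ft.
Pressure altitude = 8910 + (+1290) = 10200 ft.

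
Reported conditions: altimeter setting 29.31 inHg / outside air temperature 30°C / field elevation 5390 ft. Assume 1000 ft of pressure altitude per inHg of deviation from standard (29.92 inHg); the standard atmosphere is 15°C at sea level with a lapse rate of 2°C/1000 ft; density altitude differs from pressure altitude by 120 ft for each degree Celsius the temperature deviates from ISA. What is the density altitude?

Pressure altitude = 5390 + (29.92 − 29.31) × 1000 = 5390 + (+610) = 6000 ft.
ISA temperature at 6000 ft = 15 − 2 × (6000/1000) = 3°C.
ISA deviation = 30 − 3 = +27°C.
Density altitude = 6000 + 120 × (27) = 9240 ft.

9240 ft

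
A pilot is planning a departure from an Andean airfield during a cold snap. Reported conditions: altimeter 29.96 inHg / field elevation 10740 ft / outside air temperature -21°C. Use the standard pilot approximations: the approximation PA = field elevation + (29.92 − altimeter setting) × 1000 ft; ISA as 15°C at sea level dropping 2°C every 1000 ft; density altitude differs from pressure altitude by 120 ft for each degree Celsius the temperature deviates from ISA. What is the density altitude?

8948 ft

Pressure altitude = 10740 + (29.92 − 29.96) × 1000 = 10740 + (-40) = 10700 ft.
ISA temperature at 10700 ft = 15 − 2 × (10700/1000) = -6.4°C.
ISA deviation = -21 − (-6.4) = -14.6°C.
Density altitude = 10700 + 120 × (-14.6) = 8948 ft.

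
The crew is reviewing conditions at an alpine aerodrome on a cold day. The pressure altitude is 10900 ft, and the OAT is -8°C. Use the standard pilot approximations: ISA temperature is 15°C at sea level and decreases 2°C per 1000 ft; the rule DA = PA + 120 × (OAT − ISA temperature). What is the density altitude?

ISA temperature at 10900 ft = 15 − 2 × (10900/1000) = -6.8°C.
ISA deviation = -8 − (-6.8) = -1.2°C.
Density altitude = 10900 + 120 × (-1.2) = 10900 + (-144) = 10756 ft.

10756 ft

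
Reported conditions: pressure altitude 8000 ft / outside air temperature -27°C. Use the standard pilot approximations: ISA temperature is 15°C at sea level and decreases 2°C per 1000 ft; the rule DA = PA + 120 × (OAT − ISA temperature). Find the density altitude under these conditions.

ISA temperature at 8000 ft = 15 − 2 × (8000/1000) = -1°C.
ISA deviation = -27 − (-1) = -26°C.
Density altitude = 8000 + 120 × (-26) = 8000 + (-3120) = 4880 ft.

4880 ft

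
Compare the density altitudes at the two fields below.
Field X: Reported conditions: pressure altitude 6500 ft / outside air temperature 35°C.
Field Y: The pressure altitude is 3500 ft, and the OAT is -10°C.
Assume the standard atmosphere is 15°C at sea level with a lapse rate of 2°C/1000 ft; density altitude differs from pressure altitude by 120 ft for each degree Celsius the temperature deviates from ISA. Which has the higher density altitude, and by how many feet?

Field X by 9120 ft

Field X: ISA temp = 2°C, deviation +33°C, DA = 6500 + 120 × 33 = 10460 ft.
Field Y: ISA temp = 8°C, deviation -18°C, DA = 3500 + 120 × (-18) = 1340 ft.
Field X is higher by 10460 − 1340 = 9120 ft.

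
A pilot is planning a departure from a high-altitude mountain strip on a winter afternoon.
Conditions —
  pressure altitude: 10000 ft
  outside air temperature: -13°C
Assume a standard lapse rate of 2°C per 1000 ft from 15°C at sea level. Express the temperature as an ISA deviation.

ISA temperature at 10000 ft = 15 − 2 × (10000/1000) = -5°C.
Deviation = OAT − ISA = -13 − (-5) = -8°C.

ISA-8°C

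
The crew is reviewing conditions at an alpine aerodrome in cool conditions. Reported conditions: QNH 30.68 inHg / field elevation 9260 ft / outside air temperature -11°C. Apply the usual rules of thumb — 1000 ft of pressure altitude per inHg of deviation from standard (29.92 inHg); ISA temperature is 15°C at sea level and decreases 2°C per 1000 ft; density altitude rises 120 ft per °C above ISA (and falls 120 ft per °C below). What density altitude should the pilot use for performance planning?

Pressure altitude = 9260 + (29.92 − 30.68) × 1000 = 9260 + (-760) = 8500 ft.
ISA temperature at 8500 ft = 15 − 2 × (8500/1000) = -2°C.
ISA deviation = -11 − (-2) = -9°C.
Density altitude = 8500 + 120 × (-9) = 7420 ft.

7420 ft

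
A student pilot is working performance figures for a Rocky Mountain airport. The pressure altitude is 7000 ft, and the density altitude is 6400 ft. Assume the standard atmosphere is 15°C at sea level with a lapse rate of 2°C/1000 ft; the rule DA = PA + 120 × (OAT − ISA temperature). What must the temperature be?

Density altitude − pressure altitude = 6400 − 7000 = -600 ft.
At 120 ft/°C that is an ISA deviation of -600/120 = -5°C.
ISA temperature at 7000 ft = 15 − 2 × (7000/1000) = 1°C.
OAT = ISA + deviation = 1 + (-5) = -4°C.

-4°C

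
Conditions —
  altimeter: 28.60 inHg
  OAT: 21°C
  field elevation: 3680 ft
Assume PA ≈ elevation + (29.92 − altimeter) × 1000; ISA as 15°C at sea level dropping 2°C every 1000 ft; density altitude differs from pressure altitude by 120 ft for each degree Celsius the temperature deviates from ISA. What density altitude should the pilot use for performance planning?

Pressure altitude = 3680 + (29.92 − 28.60) × 1000 = 3680 + (+1320) = 5000 ft.
ISA temperature at 5000 ft = 15 − 2 × (5000/1000) = 5°C.
ISA deviation = 21 − 5 = +16°C.
Density altitude = 5000 + 120 × (16) = 6920 ft.

6920 ft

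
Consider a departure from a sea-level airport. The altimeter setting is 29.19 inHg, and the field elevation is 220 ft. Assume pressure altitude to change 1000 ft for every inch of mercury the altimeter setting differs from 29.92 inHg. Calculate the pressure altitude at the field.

950 ft

Pressure correction = (29.92 − 29.19) × 1000 = +730 ft.
Pressure altitude = 220 + (+730) = 950 ft.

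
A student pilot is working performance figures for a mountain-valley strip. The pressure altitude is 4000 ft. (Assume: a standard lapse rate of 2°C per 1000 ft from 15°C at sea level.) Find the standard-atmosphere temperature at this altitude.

ISA temperature = 15 − 2 × (4000/1000) = 15 − 8 = 7°C.

7°C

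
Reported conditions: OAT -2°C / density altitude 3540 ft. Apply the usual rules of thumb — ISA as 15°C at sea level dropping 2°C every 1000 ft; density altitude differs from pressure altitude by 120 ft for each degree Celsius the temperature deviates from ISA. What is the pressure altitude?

DA = PA + 120 × (OAT − (15 − 2·PA/1000)) = PA + 120·OAT − 1800 + 0.24·PA = 1.24·PA + 120·OAT − 1800.
So 1.24·PA = 3540 − 120 × (-2) + 1800 = 5580.
PA = 5580 / 1.24 = 4500 ft.

4500 ft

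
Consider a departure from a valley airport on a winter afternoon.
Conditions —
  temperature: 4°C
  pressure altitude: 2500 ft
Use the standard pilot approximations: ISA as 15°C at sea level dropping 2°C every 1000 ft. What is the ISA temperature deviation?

ISA temperature at 2500 ft = 15 − 2 × (2500/1000) = 10°C.
Deviation = OAT − ISA = 4 − 10 = -6°C.

ISA-6°C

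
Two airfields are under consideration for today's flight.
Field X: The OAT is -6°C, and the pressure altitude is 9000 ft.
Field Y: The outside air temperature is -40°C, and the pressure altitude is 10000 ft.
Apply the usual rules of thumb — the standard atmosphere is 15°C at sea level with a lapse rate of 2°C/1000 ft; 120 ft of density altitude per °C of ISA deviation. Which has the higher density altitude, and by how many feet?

Field X by 2840 ft

Field X: ISA temp = -3°C, deviation -3°C, DA = 9000 + 120 × (-3) = 8640 ft.
Field Y: ISA temp = -5°C, deviation -35°C, DA = 10000 + 120 × (-35) = 5800 ft.
Field X is higher by 8640 − 5800 = 2840 ft.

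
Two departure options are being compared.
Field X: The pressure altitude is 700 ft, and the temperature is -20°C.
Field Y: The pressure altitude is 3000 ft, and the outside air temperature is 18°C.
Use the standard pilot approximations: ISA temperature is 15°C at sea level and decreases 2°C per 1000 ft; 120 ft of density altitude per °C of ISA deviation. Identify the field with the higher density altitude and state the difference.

Field X: ISA temp = 13.6°C, deviation -33.6°C, DA = 700 + 120 × (-33.6) = -3332 ft.
Field Y: ISA temp = 9°C, deviation +9°C, DA = 3000 + 120 × 9 = 4080 ft.
Field Y is higher by 4080 − (-3332) = 7412 ft.

Field Y by 7412 ft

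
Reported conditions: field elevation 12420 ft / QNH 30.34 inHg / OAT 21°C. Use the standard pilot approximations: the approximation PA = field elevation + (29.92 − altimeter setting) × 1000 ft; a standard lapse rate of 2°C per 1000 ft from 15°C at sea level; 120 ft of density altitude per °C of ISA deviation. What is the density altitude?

Pressure altitude = 12420 + (29.92 − 30.34) × 1000 = 12420 + (-420) = 12000 ft.
ISA temperature at 12000 ft = 15 − 2 × (12000/1000) = -9°C.
ISA deviation = 21 − (-9) = +30°C.
Density altitude = 12000 + 120 × (30) = 15600 ft.

15600 ft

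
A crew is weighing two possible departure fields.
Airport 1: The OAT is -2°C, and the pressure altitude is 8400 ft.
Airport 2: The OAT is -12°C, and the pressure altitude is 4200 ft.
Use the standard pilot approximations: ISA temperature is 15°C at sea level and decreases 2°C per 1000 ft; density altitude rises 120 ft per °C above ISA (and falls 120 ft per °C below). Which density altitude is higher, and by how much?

Airport 1: ISA temp = -1.8°C, deviation -0.2°C, DA = 8400 + 120 × (-0.2) = 8376 ft.
Airport 2: ISA temp = 6.6°C, deviation -18.6°C, DA = 4200 + 120 × (-18.6) = 1968 ft.
Airport 1 is higher by 8376 − 1968 = 6408 ft.

Airport 1 by 6408 ft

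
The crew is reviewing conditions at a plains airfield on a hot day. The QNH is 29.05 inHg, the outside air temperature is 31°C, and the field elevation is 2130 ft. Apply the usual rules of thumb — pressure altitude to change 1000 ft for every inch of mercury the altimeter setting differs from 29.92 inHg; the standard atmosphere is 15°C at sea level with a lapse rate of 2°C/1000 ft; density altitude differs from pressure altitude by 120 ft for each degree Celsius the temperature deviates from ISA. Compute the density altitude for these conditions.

5640 ft

Pressure altitude = 2130 + (29.92 − 29.05) × 1000 = 2130 + (+870) = 3000 ft.
ISA temperature at 3000 ft = 15 − 2 × (3000/1000) = 9°C.
ISA deviation = 31 − 9 = +22°C.
Density altitude = 3000 + 120 × (22) = 5640 ft.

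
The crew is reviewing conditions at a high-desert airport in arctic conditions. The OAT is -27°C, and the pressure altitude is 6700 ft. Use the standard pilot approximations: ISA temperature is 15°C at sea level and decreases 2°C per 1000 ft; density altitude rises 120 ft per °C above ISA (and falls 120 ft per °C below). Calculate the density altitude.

3268 ft

ISA temperature at 6700 ft = 15 − 2 × (6700/1000) = 1.6°C.
ISA deviation = -27 − 1.6 = -28.6°C.
Density altitude = 6700 + 120 × (-28.6) = 6700 + (-3432) = 3268 ft.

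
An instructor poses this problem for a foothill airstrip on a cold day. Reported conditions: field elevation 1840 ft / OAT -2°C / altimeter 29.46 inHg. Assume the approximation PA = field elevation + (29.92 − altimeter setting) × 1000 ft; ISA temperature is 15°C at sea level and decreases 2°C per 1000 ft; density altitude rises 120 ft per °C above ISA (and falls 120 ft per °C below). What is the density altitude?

Pressure altitude = 1840 + (29.92 − 29.46) × 1000 = 1840 + (+460) = 2300 ft.
ISA temperature at 2300 ft = 15 − 2 × (2300/1000) = 10.4°C.
ISA deviation = -2 − 10.4 = -12.4°C.
Density altitude = 2300 + 120 × (-12.4) = 812 ft.

812 ft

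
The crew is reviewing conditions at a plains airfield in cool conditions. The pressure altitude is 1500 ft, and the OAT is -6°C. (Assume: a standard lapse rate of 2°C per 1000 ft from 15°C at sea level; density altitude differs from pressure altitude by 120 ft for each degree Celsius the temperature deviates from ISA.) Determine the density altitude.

ISA temperature at 1500 ft = 15 − 2 × (1500/1000) = 12°C.
ISA deviation = -6 − 12 = -18°C.
Density altitude = 1500 + 120 × (-18) = 1500 + (-2160) = -660 ft.

-660 ft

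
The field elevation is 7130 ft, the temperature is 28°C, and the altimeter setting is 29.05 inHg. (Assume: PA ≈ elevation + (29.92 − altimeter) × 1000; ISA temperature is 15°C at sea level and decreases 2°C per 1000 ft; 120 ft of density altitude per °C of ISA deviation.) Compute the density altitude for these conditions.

Pressure altitude = 7130 + (29.92 − 29.05) × 1000 = 7130 + (+870) = 8000 ft.
ISA temperature at 8000 ft = 15 − 2 × (8000/1000) = -1°C.
ISA deviation = 28 − (-1) = +29°C.
Density altitude = 8000 + 120 × (29) = 11480 ft.

11480 ft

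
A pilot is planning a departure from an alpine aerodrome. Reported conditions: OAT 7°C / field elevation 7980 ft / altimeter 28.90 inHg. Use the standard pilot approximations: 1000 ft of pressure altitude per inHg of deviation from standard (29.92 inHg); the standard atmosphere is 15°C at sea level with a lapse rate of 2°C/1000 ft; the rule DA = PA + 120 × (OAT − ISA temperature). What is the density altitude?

Pressure altitude = 7980 + (29.92 − 28.90) × 1000 = 7980 + (+1020) = 9000 ft.
ISA temperature at 9000 ft = 15 − 2 × (9000/1000) = -3°C.
ISA deviation = 7 − (-3) = +10°C.
Density altitude = 9000 + 120 × (10) = 10200 ft.

10200 ft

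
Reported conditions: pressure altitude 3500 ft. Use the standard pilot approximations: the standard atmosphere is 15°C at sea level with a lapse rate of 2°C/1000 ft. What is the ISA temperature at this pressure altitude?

8°C

ISA temperature = 15 − 2 × (3500/1000) = 15 − 7 = 8°C.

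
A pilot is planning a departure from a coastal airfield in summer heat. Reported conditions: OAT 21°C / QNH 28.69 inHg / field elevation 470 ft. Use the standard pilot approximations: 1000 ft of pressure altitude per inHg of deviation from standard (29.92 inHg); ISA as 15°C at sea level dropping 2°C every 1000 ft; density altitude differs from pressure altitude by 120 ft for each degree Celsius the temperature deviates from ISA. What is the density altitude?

2828 ft

Pressure altitude = 470 + (29.92 − 28.69) × 1000 = 470 + (+1230) = 1700 ft.
ISA temperature at 1700 ft = 15 − 2 × (1700/1000) = 11.6°C.
ISA deviation = 21 − 11.6 = +9.4°C.
Density altitude = 1700 + 120 × (9.4) = 2828 ft.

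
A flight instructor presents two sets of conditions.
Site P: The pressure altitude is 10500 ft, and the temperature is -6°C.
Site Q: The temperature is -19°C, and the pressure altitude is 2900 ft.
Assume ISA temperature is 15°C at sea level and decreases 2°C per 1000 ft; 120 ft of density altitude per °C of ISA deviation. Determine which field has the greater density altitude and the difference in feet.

Site P: ISA temp = -6°C, deviation 0°C, DA = 10500 + 120 × 0 = 10500 ft.
Site Q: ISA temp = 9.2°C, deviation -28.2°C, DA = 2900 + 120 × (-28.2) = -484 ft.
Site P is higher by 10500 − (-484) = 10984 ft.

Site P by 10984 ft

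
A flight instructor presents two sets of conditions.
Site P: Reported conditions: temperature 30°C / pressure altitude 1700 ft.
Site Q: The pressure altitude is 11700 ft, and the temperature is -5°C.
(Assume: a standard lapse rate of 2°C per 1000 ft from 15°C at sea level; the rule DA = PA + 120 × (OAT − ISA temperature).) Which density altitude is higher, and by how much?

Site P: ISA temp = 11.6°C, deviation +18.4°C, DA = 1700 + 120 × 18.4 = 3908 ft.
Site Q: ISA temp = -8.4°C, deviation +3.4°C, DA = 11700 + 120 × 3.4 = 12108 ft.
Site Q is higher by 12108 − 3908 = 8200 ft.

Site Q by 8200 ft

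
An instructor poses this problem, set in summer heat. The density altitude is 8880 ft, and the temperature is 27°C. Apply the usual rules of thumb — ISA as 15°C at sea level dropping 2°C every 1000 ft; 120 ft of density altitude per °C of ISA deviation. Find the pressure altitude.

6000 ft

DA = PA + 120 × (OAT − (15 − 2·PA/1000)) = PA + 120·OAT − 1800 + 0.24·PA = 1.24·PA + 120·OAT − 1800.
So 1.24·PA = 8880 − 120 × 27 + 1800 = 7440.
PA = 7440 / 1.24 = 6000 ft.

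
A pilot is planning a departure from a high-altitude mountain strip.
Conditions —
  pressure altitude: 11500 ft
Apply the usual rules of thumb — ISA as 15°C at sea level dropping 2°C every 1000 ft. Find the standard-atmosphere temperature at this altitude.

ISA temperature = 15 − 2 × (11500/1000) = 15 − 23 = -8°C.

-8°C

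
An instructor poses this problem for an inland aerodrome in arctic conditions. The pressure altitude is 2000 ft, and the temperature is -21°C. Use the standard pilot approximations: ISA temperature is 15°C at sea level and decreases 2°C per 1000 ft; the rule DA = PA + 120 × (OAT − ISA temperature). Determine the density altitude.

-1840 ft

ISA temperature at 2000 ft = 15 − 2 × (2000/1000) = 11°C.
ISA deviation = -21 − 11 = -32°C.
Density altitude = 2000 + 120 × (-32) = 2000 + (-3840) = -1840 ft.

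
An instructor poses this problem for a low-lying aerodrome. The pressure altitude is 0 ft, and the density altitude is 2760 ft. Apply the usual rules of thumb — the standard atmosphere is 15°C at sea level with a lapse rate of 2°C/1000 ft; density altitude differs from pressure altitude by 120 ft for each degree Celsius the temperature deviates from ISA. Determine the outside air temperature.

Density altitude − pressure altitude = 2760 − 0 = +2760 ft.
At 120 ft/°C that is an ISA deviation of 2760/120 = +23°C.
ISA temperature at 0 ft = 15 − 2 × (0/1000) = 15°C.
OAT = ISA + deviation = 15 + (+23) = 38°C.

38°C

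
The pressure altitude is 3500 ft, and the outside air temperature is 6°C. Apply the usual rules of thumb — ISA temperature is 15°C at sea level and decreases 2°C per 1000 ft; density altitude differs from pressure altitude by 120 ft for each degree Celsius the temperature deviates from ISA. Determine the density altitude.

3260 ft

ISA temperature at 3500 ft = 15 − 2 × (3500/1000) = 8°C.
ISA deviation = 6 − 8 = -2°C.
Density altitude = 3500 + 120 × (-2) = 3500 + (-240) = 3260 ft.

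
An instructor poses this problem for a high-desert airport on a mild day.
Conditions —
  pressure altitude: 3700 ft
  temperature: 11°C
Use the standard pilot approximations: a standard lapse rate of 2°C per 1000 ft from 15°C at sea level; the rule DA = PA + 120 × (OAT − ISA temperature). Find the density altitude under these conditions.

4108 ft

ISA temperature at 3700 ft = 15 − 2 × (3700/1000) = 7.6°C.
ISA deviation = 11 − 7.6 = +3.4°C.
Density altitude = 3700 + 120 × (3.4) = 3700 + (+408) = 4108 ft.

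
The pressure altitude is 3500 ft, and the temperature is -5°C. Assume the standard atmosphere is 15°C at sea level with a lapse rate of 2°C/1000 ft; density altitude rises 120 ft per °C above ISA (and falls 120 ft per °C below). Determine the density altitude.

1940 ft

ISA temperature at 3500 ft = 15 − 2 × (3500/1000) = 8°C.
ISA deviation = -5 − 8 = -13°C.
Density altitude = 3500 + 120 × (-13) = 3500 + (-1560) = 1940 ft.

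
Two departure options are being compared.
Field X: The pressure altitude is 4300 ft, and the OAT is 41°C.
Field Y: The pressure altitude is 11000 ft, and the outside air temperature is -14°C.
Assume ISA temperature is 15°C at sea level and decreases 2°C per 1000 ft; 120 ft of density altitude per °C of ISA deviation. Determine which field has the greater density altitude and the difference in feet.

Field X: ISA temp = 6.4°C, deviation +34.6°C, DA = 4300 + 120 × 34.6 = 8452 ft.
Field Y: ISA temp = -7°C, deviation -7°C, DA = 11000 + 120 × (-7) = 10160 ft.
Field Y is higher by 10160 − 8452 = 1708 ft.

Field Y by 1708 ft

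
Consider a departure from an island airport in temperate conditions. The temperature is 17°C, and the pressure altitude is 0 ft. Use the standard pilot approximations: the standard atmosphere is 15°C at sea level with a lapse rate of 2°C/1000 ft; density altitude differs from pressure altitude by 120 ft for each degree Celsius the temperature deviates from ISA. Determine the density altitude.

240 ft

ISA temperature at 0 ft = 15 − 2 × (0/1000) = 15°C.
ISA deviation = 17 − 15 = +2°C.
Density altitude = 0 + 120 × (2) = 0 + (+240) = 240 ft.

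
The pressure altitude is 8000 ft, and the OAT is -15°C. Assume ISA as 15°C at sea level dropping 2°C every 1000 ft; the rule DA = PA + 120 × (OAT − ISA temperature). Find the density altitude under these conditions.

6320 ft

ISA temperature at 8000 ft = 15 − 2 × (8000/1000) = -1°C.
ISA deviation = -15 − (-1) = -14°C.
Density altitude = 8000 + 120 × (-14) = 8000 + (-1680) = 6320 ft.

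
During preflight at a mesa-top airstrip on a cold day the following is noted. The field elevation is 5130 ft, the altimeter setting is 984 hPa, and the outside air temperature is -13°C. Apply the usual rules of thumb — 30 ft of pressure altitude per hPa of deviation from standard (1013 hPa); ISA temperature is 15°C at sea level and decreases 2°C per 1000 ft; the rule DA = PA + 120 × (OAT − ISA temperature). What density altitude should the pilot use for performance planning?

Pressure altitude = 5130 + (1013 − 984) × 30 = 5130 + (+870) = 6000 ft.
ISA temperature at 6000 ft = 15 − 2 × (6000/1000) = 3°C.
ISA deviation = -13 − 3 = -16°C.
Density altitude = 6000 + 120 × (-16) = 4080 ft.

4080 ft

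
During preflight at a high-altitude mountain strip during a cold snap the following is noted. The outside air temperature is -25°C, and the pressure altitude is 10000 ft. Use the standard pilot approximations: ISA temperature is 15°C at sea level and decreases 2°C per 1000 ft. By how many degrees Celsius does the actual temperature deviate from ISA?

ISA temperature at 10000 ft = 15 − 2 × (10000/1000) = -5°C.
Deviation = OAT − ISA = -25 − (-5) = -20°C.

ISA-20°C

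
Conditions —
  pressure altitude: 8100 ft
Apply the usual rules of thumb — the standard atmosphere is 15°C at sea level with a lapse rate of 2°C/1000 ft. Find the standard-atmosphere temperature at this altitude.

ISA temperature = 15 − 2 × (8100/1000) = 15 − 16.2 = -1.2°C.

-1.2°C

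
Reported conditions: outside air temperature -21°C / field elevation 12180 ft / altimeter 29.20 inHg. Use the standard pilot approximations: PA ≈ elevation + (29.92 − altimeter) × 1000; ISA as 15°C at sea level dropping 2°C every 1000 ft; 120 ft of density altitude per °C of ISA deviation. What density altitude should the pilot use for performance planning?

Pressure altitude = 12180 + (29.92 − 29.20) × 1000 = 12180 + (+720) = 12900 ft.
ISA temperature at 12900 ft = 15 − 2 × (12900/1000) = -10.8°C.
ISA deviation = -21 − (-10.8) = -10.2°C.
Density altitude = 12900 + 120 × (-10.2) = 11676 ft.

11676 ft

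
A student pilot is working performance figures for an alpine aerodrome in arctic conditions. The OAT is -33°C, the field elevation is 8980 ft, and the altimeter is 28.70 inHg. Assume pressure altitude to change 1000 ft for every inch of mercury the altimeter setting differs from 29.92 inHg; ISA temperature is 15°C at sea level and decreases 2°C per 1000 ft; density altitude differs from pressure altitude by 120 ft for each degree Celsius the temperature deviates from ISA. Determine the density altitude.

Pressure altitude = 8980 + (29.92 − 28.70) × 1000 = 8980 + (+1220) = 10200 ft.
ISA temperature at 10200 ft = 15 − 2 × (10200/1000) = -5.4°C.
ISA deviation = -33 − (-5.4) = -27.6°C.
Density altitude = 10200 + 120 × (-27.6) = 6888 ft.

6888 ft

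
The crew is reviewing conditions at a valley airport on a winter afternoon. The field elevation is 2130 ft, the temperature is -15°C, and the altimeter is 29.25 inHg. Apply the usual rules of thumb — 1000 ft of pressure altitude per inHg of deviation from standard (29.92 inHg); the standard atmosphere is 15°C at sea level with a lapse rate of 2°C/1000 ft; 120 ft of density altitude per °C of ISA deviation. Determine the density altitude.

Pressure altitude = 2130 + (29.92 − 29.25) × 1000 = 2130 + (+670) = 2800 ft.
ISA temperature at 2800 ft = 15 − 2 × (2800/1000) = 9.4°C.
ISA deviation = -15 − 9.4 = -24.4°C.
Density altitude = 2800 + 120 × (-24.4) = -128 ft.

-128 ft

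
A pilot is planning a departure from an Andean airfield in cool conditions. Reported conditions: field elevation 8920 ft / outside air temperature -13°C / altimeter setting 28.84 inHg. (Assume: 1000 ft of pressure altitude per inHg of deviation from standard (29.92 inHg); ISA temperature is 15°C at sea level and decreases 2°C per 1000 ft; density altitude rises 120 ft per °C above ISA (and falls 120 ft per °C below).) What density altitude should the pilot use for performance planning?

Pressure altitude = 8920 + (29.92 − 28.84) × 1000 = 8920 + (+1080) = 10000 ft.
ISA temperature at 10000 ft = 15 − 2 × (10000/1000) = -5°C.
ISA deviation = -13 − (-5) = -8°C.
Density altitude = 10000 + 120 × (-8) = 9040 ft.

9040 ft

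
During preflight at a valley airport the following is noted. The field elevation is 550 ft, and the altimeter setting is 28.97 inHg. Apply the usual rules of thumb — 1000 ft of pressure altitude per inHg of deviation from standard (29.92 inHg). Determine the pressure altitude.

1500 ft

Pressure correction = (29.92 − 28.97) × 1000 = +950 ft.
Pressure altitude = 550 + (+950) = 1500 ft.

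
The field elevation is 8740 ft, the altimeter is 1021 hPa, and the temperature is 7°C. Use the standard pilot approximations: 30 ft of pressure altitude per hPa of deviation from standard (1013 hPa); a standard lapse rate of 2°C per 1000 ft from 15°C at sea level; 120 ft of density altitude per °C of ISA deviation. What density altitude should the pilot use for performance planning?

9580 ft

Pressure altitude = 8740 + (1013 − 1021) × 30 = 8740 + (-240) = 8500 ft.
ISA temperature at 8500 ft = 15 − 2 × (8500/1000) = -2°C.
ISA deviation = 7 − (-2) = +9°C.
Density altitude = 8500 + 120 × (9) = 9580 ft.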